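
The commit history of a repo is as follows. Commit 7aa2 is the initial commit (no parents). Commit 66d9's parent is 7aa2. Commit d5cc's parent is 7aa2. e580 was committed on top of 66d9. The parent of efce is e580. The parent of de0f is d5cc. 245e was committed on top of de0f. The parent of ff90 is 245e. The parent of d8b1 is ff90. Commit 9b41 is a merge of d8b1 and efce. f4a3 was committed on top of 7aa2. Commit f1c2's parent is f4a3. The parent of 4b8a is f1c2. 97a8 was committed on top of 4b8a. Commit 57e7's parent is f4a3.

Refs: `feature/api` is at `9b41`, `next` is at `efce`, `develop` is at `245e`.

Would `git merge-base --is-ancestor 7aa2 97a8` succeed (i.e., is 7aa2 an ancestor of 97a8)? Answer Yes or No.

Yes

Ancestors of 97a8 (commits reachable by following parents): {4b8a, 7aa2, 97a8, f1c2, f4a3}.
7aa2 is in that set, so it is an ancestor of 97a8.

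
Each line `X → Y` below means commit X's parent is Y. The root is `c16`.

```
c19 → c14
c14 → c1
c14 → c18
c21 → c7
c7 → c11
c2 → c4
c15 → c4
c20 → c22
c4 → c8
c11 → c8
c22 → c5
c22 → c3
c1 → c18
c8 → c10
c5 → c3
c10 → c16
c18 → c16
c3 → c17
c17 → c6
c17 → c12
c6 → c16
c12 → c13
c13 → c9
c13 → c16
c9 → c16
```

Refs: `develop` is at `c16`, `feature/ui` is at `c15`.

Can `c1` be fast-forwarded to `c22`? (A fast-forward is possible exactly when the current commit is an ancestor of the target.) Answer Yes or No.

A fast-forward from c1 to c22 is possible iff c1 is an ancestor of c22.
Ancestors of c22: {c12, c13, c16, c17, c22, c3, c5, c6, c9}.
c1 is not among them, so fast-forward is not possible.

No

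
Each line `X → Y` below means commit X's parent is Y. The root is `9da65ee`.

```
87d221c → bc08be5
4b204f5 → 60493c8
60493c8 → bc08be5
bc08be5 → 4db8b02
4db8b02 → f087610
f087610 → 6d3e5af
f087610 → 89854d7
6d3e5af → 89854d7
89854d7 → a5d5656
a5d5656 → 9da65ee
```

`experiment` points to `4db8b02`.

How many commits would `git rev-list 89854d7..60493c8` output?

Reachable from 60493c8: {4db8b02, 60493c8, 6d3e5af, 89854d7, 9da65ee, a5d5656, bc08be5, f087610}.
Reachable from 89854d7: {89854d7, 9da65ee, a5d5656}.
In 60493c8's history but not 89854d7's: {4db8b02, 60493c8, 6d3e5af, bc08be5, f087610} — 5 commits.

5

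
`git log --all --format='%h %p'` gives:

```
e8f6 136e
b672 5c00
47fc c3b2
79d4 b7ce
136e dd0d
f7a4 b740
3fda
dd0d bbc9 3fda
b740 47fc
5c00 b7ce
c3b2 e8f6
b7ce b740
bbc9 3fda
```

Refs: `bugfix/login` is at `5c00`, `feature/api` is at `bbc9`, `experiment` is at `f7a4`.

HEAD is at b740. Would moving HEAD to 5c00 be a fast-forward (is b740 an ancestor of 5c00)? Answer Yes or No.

Yes

A fast-forward from b740 to 5c00 is possible iff b740 is an ancestor of 5c00.
Ancestors of 5c00: {136e, 3fda, 47fc, 5c00, b740, b7ce, bbc9, c3b2, dd0d, e8f6}.
b740 is among them, so fast-forward is possible.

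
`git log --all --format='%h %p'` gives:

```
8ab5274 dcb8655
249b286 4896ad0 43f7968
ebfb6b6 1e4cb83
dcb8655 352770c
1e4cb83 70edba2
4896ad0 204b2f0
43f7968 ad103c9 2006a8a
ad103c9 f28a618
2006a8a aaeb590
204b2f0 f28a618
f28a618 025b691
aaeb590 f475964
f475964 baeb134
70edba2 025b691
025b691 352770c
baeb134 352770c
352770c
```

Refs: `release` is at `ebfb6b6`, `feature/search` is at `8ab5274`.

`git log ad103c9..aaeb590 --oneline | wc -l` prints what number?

Reachable from aaeb590: {352770c, aaeb590, baeb134, f475964}.
Reachable from ad103c9: {025b691, 352770c, ad103c9, f28a618}.
In aaeb590's history but not ad103c9's: {aaeb590, baeb134, f475964} — 3 commits.

3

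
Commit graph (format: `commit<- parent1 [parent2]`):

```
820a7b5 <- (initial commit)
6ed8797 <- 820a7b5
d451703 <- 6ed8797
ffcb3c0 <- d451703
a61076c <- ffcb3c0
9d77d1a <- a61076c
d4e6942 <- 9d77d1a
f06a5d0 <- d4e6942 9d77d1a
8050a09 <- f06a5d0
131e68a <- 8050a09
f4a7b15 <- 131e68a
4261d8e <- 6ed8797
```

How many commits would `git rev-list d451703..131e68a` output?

7

Reachable from 131e68a: {131e68a, 6ed8797, 8050a09, 820a7b5, 9d77d1a, a61076c, d451703, d4e6942, f06a5d0, ffcb3c0}.
Reachable from d451703: {6ed8797, 820a7b5, d451703}.
In 131e68a's history but not d451703's: {131e68a, 8050a09, 9d77d1a, a61076c, d4e6942, f06a5d0, ffcb3c0} — 7 commits.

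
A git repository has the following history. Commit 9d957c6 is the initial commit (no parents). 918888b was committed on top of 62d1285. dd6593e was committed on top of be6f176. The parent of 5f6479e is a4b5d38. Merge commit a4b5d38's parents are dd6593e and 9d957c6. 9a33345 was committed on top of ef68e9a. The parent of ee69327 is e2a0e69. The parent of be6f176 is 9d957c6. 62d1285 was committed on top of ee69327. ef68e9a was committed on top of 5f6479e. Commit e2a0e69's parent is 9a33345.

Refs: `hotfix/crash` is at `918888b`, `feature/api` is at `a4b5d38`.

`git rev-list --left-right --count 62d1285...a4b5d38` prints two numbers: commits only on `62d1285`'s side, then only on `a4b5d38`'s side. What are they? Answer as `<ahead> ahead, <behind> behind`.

6 ahead, 0 behind

Reachable from 62d1285: {5f6479e, 62d1285, 9a33345, 9d957c6, a4b5d38, be6f176, dd6593e, e2a0e69, ee69327, ef68e9a}.
Reachable from a4b5d38: {9d957c6, a4b5d38, be6f176, dd6593e}.
Only in 62d1285's history (ahead): {5f6479e, 62d1285, 9a33345, e2a0e69, ee69327, ef68e9a} — 6.
Only in a4b5d38's history (behind): {} — 0.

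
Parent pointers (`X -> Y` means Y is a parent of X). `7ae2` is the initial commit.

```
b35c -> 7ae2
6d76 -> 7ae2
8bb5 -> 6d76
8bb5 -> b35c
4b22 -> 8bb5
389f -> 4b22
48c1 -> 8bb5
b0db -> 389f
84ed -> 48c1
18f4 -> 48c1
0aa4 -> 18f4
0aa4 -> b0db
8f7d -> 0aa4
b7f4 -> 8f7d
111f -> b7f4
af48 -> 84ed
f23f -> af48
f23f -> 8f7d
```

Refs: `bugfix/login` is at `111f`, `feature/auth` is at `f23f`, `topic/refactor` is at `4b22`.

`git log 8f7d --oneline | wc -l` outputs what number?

Walking parent pointers from 8f7d: reachable set = {0aa4, 18f4, 389f, 48c1, 4b22, 6d76, 7ae2, 8bb5, 8f7d, b0db, b35c}.
That is 11 commits.

11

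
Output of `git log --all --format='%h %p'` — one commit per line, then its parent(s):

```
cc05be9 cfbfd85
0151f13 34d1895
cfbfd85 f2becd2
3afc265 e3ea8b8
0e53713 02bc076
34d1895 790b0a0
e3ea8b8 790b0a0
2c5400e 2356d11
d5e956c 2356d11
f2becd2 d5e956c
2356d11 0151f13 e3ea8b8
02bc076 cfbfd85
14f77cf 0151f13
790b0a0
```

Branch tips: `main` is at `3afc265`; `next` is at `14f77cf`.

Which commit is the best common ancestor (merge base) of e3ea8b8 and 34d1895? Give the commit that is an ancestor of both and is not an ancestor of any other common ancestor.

Ancestors of e3ea8b8: {790b0a0, e3ea8b8}.
Ancestors of 34d1895: {34d1895, 790b0a0}.
Common ancestors: {790b0a0}.
The only common ancestor is 790b0a0, so it is the merge base.

790b0a0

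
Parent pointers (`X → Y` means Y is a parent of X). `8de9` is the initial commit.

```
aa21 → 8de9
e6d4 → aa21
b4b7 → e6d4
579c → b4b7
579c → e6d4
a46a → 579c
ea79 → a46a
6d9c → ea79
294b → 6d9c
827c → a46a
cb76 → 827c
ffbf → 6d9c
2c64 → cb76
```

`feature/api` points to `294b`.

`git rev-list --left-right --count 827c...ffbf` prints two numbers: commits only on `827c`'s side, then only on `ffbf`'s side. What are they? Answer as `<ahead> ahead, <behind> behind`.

1 ahead, 3 behind

Reachable from 827c: {579c, 827c, 8de9, a46a, aa21, b4b7, e6d4}.
Reachable from ffbf: {579c, 6d9c, 8de9, a46a, aa21, b4b7, e6d4, ea79, ffbf}.
Only in 827c's history (ahead): {827c} — 1.
Only in ffbf's history (behind): {6d9c, ea79, ffbf} — 3.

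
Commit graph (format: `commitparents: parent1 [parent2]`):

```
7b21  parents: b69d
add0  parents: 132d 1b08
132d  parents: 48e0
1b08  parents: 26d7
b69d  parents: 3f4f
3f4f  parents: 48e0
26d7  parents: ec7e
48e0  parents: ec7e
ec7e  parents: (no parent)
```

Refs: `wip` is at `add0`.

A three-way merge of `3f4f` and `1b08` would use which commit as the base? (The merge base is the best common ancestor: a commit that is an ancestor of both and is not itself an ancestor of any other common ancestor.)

Ancestors of 3f4f: {3f4f, 48e0, ec7e}.
Ancestors of 1b08: {1b08, 26d7, ec7e}.
Common ancestors: {ec7e}.
The only common ancestor is ec7e, so it is the merge base.

ec7e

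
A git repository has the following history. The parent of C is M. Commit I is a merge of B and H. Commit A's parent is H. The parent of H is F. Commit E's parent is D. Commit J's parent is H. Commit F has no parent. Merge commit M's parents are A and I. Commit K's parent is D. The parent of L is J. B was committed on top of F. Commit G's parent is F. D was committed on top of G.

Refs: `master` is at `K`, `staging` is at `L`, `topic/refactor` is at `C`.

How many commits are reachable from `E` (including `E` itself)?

Walking parent pointers from E: reachable set = {D, E, F, G}.
That is 4 commits.

4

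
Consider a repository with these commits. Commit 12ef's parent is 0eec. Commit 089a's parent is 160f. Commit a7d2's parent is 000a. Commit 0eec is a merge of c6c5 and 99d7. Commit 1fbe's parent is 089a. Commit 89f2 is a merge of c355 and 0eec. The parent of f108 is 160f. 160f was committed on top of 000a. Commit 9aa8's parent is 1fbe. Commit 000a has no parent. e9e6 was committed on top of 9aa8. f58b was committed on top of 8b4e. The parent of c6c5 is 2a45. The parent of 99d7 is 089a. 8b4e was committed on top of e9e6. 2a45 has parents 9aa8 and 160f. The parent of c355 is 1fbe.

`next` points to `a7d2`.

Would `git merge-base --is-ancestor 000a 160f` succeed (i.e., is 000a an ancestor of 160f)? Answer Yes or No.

Ancestors of 160f (commits reachable by following parents): {000a, 160f}.
000a is in that set, so it is an ancestor of 160f.

Yes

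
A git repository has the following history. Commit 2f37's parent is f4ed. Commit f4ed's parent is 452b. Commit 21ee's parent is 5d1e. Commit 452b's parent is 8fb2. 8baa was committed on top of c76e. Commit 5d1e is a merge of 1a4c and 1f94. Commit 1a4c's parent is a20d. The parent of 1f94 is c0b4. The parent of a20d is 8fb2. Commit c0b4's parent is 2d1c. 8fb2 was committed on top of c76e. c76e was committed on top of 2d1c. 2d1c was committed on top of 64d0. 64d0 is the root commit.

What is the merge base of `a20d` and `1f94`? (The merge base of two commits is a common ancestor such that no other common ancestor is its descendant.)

2d1c

Ancestors of a20d: {2d1c, 64d0, 8fb2, a20d, c76e}.
Ancestors of 1f94: {1f94, 2d1c, 64d0, c0b4}.
Common ancestors: {2d1c, 64d0}.
Among these, 2d1c is not an ancestor of any other common ancestor — it is the merge base.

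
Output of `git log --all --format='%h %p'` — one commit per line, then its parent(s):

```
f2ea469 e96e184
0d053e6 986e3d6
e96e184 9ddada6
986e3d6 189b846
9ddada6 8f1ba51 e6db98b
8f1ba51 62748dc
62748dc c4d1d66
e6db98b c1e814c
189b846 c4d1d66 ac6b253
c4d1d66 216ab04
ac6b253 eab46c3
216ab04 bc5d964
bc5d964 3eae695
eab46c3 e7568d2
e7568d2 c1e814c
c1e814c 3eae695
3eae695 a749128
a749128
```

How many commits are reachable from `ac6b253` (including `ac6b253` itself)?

6

Walking parent pointers from ac6b253: reachable set = {3eae695, a749128, ac6b253, c1e814c, e7568d2, eab46c3}.
That is 6 commits.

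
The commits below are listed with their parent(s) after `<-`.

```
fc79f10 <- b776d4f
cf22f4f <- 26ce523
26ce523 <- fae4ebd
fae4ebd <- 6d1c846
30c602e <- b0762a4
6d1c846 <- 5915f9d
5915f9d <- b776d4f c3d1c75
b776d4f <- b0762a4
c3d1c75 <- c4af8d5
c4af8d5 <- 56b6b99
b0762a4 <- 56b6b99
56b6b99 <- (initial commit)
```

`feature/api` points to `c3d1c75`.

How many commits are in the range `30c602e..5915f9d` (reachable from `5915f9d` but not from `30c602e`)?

4

Reachable from 5915f9d: {56b6b99, 5915f9d, b0762a4, b776d4f, c3d1c75, c4af8d5}.
Reachable from 30c602e: {30c602e, 56b6b99, b0762a4}.
In 5915f9d's history but not 30c602e's: {5915f9d, b776d4f, c3d1c75, c4af8d5} — 4 commits.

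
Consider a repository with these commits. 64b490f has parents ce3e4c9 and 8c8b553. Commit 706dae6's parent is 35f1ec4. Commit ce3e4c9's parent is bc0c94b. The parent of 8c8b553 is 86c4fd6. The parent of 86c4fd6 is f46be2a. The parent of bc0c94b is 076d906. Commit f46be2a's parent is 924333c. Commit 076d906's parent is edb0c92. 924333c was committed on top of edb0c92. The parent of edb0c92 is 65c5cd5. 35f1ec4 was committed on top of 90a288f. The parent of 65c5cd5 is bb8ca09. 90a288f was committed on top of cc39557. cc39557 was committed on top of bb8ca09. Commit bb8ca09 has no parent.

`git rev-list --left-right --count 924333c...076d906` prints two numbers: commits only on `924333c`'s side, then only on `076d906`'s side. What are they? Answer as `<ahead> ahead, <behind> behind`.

Reachable from 924333c: {65c5cd5, 924333c, bb8ca09, edb0c92}.
Reachable from 076d906: {076d906, 65c5cd5, bb8ca09, edb0c92}.
Only in 924333c's history (ahead): {924333c} — 1.
Only in 076d906's history (behind): {076d906} — 1.

1 ahead, 1 behind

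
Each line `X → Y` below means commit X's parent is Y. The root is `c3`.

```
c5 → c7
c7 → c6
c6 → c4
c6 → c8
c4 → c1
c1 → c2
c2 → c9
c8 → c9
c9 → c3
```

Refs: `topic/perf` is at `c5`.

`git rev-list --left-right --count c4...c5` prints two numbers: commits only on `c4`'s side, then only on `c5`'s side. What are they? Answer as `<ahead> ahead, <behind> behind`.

0 ahead, 4 behind

Reachable from c4: {c1, c2, c3, c4, c9}.
Reachable from c5: {c1, c2, c3, c4, c5, c6, c7, c8, c9}.
Only in c4's history (ahead): {} — 0.
Only in c5's history (behind): {c5, c6, c7, c8} — 4.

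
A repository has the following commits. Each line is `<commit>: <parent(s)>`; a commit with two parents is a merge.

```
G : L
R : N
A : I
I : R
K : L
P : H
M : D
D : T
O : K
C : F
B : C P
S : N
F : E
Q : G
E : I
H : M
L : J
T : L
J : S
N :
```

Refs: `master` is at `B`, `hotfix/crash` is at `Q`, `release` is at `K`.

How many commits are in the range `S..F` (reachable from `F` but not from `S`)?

4

Reachable from F: {E, F, I, N, R}.
Reachable from S: {N, S}.
In F's history but not S's: {E, F, I, R} — 4 commits.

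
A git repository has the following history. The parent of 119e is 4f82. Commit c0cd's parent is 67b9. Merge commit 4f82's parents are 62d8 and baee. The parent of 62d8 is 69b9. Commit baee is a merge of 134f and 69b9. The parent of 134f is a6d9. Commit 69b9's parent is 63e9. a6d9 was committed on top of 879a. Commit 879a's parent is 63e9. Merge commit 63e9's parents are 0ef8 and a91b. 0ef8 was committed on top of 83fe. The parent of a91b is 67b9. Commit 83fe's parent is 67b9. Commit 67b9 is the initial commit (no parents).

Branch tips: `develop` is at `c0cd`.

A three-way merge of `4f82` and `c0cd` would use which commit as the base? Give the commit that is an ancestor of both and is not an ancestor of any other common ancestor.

67b9

Ancestors of 4f82: {0ef8, 134f, 4f82, 62d8, 63e9, 67b9, 69b9, 83fe, 879a, a6d9, a91b, baee}.
Ancestors of c0cd: {67b9, c0cd}.
Common ancestors: {67b9}.
The only common ancestor is 67b9, so it is the merge base.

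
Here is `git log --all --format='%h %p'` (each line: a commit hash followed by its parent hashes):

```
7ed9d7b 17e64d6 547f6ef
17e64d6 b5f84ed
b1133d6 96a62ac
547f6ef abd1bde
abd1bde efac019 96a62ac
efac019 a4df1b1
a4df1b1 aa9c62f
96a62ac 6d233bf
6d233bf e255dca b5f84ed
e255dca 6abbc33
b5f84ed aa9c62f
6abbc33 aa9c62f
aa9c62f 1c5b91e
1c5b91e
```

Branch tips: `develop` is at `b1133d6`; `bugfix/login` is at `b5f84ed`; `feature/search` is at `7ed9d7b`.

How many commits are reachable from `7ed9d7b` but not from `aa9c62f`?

11

Reachable from 7ed9d7b: {17e64d6, 1c5b91e, 547f6ef, 6abbc33, 6d233bf, 7ed9d7b, 96a62ac, a4df1b1, aa9c62f, abd1bde, b5f84ed, e255dca, efac019}.
Reachable from aa9c62f: {1c5b91e, aa9c62f}.
In 7ed9d7b's history but not aa9c62f's: {17e64d6, 547f6ef, 6abbc33, 6d233bf, 7ed9d7b, 96a62ac, a4df1b1, abd1bde, b5f84ed, e255dca, efac019} — 11 commits.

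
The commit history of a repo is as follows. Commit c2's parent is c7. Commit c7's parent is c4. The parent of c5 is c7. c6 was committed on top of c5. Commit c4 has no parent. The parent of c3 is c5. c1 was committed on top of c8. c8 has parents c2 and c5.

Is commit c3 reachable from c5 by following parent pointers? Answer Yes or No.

Ancestors of c5: {c4, c5, c7}.
c3 is not in that set, so it is not an ancestor of c5.

No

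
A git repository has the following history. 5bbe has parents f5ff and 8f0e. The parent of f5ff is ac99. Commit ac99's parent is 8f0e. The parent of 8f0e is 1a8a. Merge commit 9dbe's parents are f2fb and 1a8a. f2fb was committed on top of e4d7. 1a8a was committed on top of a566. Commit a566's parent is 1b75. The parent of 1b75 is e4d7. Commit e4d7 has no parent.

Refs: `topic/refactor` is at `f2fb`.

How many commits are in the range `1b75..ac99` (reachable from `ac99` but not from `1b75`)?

4

Reachable from ac99: {1a8a, 1b75, 8f0e, a566, ac99, e4d7}.
Reachable from 1b75: {1b75, e4d7}.
In ac99's history but not 1b75's: {1a8a, 8f0e, a566, ac99} — 4 commits.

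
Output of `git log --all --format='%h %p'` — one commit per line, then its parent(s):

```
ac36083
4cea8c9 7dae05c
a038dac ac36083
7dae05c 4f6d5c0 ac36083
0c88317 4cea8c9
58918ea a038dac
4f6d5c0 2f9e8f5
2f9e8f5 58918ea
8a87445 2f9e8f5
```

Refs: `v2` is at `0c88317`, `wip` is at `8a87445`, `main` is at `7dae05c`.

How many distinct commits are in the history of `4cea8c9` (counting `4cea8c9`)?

Walking parent pointers from 4cea8c9: reachable set = {2f9e8f5, 4cea8c9, 4f6d5c0, 58918ea, 7dae05c, a038dac, ac36083}.
That is 7 commits.

7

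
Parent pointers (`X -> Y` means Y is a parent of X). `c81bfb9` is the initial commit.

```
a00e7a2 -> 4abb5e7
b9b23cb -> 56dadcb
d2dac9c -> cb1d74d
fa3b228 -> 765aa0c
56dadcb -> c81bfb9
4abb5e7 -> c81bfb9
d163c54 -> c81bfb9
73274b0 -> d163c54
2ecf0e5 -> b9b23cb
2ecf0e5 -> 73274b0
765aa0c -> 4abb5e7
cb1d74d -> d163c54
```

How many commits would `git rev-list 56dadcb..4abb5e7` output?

Reachable from 4abb5e7: {4abb5e7, c81bfb9}.
Reachable from 56dadcb: {56dadcb, c81bfb9}.
In 4abb5e7's history but not 56dadcb's: {4abb5e7} — 1 commit.

1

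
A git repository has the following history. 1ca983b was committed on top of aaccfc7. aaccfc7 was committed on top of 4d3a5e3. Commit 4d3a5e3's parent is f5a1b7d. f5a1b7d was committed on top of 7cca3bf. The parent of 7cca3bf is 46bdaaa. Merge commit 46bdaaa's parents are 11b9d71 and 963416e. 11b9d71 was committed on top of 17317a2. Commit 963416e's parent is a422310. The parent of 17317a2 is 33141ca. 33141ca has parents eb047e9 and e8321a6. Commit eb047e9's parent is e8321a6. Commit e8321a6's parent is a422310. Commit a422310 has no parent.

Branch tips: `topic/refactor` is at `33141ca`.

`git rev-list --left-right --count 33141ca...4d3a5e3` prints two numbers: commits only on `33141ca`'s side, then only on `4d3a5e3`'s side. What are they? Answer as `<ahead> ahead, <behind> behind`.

0 ahead, 7 behind

Reachable from 33141ca: {33141ca, a422310, e8321a6, eb047e9}.
Reachable from 4d3a5e3: {11b9d71, 17317a2, 33141ca, 46bdaaa, 4d3a5e3, 7cca3bf, 963416e, a422310, e8321a6, eb047e9, f5a1b7d}.
Only in 33141ca's history (ahead): {} — 0.
Only in 4d3a5e3's history (behind): {11b9d71, 17317a2, 46bdaaa, 4d3a5e3, 7cca3bf, 963416e, f5a1b7d} — 7.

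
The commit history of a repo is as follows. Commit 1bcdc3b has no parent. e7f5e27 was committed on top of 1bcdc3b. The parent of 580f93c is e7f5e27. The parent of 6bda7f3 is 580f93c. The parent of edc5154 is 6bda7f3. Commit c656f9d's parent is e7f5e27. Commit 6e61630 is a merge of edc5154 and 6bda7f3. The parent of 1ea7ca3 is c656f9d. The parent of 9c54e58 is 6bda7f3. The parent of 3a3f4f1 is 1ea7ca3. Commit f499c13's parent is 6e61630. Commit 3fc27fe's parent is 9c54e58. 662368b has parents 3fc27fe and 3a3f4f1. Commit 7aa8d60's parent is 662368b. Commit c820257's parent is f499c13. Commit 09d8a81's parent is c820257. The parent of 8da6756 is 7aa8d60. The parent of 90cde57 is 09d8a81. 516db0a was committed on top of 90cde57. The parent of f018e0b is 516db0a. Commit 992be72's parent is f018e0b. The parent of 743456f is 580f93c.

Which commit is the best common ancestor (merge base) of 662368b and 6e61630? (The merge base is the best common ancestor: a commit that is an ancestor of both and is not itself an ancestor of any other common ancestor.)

Ancestors of 662368b: {1bcdc3b, 1ea7ca3, 3a3f4f1, 3fc27fe, 580f93c, 662368b, 6bda7f3, 9c54e58, c656f9d, e7f5e27}.
Ancestors of 6e61630: {1bcdc3b, 580f93c, 6bda7f3, 6e61630, e7f5e27, edc5154}.
Common ancestors: {1bcdc3b, 580f93c, 6bda7f3, e7f5e27}.
Among these, 6bda7f3 is not an ancestor of any other common ancestor — it is the merge base.

6bda7f3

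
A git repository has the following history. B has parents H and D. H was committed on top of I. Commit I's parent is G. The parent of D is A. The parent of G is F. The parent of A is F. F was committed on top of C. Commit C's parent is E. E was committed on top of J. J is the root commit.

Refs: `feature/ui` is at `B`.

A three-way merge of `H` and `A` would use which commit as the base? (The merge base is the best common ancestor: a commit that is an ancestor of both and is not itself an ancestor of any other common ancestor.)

Ancestors of H: {C, E, F, G, H, I, J}.
Ancestors of A: {A, C, E, F, J}.
Common ancestors: {C, E, F, J}.
Among these, F is not an ancestor of any other common ancestor — it is the merge base.

F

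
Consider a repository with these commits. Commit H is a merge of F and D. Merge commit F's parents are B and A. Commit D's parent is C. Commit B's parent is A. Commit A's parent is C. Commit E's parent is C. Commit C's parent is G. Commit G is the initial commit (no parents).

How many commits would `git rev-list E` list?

Walking parent pointers from E: reachable set = {C, E, G}.
That is 3 commits.

3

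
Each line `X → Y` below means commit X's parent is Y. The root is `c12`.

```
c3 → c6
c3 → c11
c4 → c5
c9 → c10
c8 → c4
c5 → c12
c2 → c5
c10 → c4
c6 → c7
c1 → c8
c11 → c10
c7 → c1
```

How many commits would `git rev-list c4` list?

3

Walking parent pointers from c4: reachable set = {c12, c4, c5}.
That is 3 commits.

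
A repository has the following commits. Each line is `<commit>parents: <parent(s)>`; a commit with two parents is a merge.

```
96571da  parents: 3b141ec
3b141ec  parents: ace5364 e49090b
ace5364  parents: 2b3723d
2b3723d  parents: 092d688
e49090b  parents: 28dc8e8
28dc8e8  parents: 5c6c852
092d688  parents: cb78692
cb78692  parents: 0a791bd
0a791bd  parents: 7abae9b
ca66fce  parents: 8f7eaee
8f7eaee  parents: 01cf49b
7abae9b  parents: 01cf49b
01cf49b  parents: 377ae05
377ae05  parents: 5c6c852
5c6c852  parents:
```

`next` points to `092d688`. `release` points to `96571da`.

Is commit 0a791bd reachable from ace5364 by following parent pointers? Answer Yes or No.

Ancestors of ace5364 (commits reachable by following parents): {01cf49b, 092d688, 0a791bd, 2b3723d, 377ae05, 5c6c852, 7abae9b, ace5364, cb78692}.
0a791bd is in that set, so it is an ancestor of ace5364.

Yes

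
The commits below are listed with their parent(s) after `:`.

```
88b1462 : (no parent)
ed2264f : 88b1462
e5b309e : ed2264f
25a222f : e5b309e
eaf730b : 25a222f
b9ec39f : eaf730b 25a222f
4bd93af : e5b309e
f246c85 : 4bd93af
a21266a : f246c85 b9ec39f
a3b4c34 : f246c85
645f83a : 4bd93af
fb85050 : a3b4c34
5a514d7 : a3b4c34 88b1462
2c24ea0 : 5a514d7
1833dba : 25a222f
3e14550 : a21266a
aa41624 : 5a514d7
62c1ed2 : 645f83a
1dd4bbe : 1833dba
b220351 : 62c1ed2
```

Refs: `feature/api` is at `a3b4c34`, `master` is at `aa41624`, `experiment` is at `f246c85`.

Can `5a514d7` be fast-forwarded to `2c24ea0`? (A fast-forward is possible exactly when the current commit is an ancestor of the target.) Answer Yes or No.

A fast-forward from 5a514d7 to 2c24ea0 is possible iff 5a514d7 is an ancestor of 2c24ea0.
Ancestors of 2c24ea0: {2c24ea0, 4bd93af, 5a514d7, 88b1462, a3b4c34, e5b309e, ed2264f, f246c85}.
5a514d7 is among them, so fast-forward is possible.

Yes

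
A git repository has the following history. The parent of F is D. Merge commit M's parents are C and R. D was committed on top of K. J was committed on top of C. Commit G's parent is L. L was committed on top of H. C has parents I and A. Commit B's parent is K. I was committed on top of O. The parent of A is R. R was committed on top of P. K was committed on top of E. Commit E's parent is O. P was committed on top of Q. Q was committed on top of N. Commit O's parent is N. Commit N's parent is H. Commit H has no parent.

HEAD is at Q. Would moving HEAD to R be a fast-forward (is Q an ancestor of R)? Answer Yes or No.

Yes

A fast-forward from Q to R is possible iff Q is an ancestor of R.
Ancestors of R: {H, N, P, Q, R}.
Q is among them, so fast-forward is possible.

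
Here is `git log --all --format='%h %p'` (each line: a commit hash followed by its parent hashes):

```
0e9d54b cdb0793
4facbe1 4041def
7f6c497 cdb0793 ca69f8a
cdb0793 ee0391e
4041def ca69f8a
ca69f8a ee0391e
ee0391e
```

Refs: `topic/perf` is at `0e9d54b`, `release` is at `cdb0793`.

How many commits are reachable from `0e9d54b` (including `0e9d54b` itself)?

3

Walking parent pointers from 0e9d54b: reachable set = {0e9d54b, cdb0793, ee0391e}.
That is 3 commits.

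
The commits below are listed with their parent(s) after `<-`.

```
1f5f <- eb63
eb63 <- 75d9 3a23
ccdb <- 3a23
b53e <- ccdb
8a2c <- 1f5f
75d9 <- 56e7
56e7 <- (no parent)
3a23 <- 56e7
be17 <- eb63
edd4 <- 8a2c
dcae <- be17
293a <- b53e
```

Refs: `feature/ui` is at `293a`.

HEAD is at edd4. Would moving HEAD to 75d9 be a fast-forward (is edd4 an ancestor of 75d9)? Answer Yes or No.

No

A fast-forward from edd4 to 75d9 is possible iff edd4 is an ancestor of 75d9.
Ancestors of 75d9: {56e7, 75d9}.
edd4 is not among them, so fast-forward is not possible.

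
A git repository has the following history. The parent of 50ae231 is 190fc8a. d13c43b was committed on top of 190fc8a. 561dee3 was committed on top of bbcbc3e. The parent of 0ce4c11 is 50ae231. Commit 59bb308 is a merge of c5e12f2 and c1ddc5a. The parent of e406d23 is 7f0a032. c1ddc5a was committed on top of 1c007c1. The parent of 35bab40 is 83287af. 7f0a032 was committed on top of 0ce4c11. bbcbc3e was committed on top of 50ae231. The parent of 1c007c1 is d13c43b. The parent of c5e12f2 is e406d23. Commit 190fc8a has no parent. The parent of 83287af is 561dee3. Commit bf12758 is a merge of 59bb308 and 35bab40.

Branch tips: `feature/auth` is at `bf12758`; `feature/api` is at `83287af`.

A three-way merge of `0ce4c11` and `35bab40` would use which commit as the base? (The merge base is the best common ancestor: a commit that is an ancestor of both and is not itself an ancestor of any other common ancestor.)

50ae231

Ancestors of 0ce4c11: {0ce4c11, 190fc8a, 50ae231}.
Ancestors of 35bab40: {190fc8a, 35bab40, 50ae231, 561dee3, 83287af, bbcbc3e}.
Common ancestors: {190fc8a, 50ae231}.
Among these, 50ae231 is not an ancestor of any other common ancestor — it is the merge base.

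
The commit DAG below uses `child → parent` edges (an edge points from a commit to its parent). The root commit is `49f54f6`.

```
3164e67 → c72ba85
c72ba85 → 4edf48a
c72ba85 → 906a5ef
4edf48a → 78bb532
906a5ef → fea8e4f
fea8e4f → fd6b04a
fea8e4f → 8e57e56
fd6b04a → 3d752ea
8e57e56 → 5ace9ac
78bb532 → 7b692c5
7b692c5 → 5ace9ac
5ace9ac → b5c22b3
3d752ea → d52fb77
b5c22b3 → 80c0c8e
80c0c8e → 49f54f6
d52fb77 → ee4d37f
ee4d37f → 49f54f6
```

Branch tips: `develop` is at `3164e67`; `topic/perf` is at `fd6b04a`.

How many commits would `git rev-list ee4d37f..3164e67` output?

Reachable from 3164e67: {3164e67, 3d752ea, 49f54f6, 4edf48a, 5ace9ac, 78bb532, 7b692c5, 80c0c8e, 8e57e56, 906a5ef, b5c22b3, c72ba85, d52fb77, ee4d37f, fd6b04a, fea8e4f}.
Reachable from ee4d37f: {49f54f6, ee4d37f}.
In 3164e67's history but not ee4d37f's: {3164e67, 3d752ea, 4edf48a, 5ace9ac, 78bb532, 7b692c5, 80c0c8e, 8e57e56, 906a5ef, b5c22b3, c72ba85, d52fb77, fd6b04a, fea8e4f} — 14 commits.

14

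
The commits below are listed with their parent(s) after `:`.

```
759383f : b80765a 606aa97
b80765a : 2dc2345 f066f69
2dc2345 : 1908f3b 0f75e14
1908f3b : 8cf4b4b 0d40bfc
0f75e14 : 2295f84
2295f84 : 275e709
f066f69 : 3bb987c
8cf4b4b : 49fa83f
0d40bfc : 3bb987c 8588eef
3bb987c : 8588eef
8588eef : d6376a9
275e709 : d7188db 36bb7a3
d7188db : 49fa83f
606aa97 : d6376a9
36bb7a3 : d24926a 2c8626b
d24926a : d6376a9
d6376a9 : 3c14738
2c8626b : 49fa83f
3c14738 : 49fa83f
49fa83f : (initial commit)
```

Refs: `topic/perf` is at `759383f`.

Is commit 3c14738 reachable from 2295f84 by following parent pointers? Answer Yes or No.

Yes

Ancestors of 2295f84 (commits reachable by following parents): {2295f84, 275e709, 2c8626b, 36bb7a3, 3c14738, 49fa83f, d24926a, d6376a9, d7188db}.
3c14738 is in that set, so it is an ancestor of 2295f84.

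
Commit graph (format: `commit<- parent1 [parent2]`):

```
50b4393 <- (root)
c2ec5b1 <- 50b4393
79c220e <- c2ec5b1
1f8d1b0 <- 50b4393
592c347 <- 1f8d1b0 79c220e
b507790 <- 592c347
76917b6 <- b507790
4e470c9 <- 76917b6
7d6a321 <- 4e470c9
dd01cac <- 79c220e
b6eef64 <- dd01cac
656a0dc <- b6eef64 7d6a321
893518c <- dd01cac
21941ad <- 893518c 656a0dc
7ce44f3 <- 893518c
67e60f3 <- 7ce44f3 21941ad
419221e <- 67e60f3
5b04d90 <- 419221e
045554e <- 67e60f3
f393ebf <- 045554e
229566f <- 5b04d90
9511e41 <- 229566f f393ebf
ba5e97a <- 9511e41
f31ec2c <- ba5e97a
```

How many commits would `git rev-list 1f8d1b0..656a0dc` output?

10

Reachable from 656a0dc: {1f8d1b0, 4e470c9, 50b4393, 592c347, 656a0dc, 76917b6, 79c220e, 7d6a321, b507790, b6eef64, c2ec5b1, dd01cac}.
Reachable from 1f8d1b0: {1f8d1b0, 50b4393}.
In 656a0dc's history but not 1f8d1b0's: {4e470c9, 592c347, 656a0dc, 76917b6, 79c220e, 7d6a321, b507790, b6eef64, c2ec5b1, dd01cac} — 10 commits.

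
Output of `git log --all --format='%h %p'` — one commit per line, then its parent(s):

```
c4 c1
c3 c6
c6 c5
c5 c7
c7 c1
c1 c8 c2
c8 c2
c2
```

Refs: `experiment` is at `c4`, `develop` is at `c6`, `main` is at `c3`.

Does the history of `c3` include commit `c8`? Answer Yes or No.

Ancestors of c3 (commits reachable by following parents): {c1, c2, c3, c5, c6, c7, c8}.
c8 is in that set, so it is an ancestor of c3.

Yes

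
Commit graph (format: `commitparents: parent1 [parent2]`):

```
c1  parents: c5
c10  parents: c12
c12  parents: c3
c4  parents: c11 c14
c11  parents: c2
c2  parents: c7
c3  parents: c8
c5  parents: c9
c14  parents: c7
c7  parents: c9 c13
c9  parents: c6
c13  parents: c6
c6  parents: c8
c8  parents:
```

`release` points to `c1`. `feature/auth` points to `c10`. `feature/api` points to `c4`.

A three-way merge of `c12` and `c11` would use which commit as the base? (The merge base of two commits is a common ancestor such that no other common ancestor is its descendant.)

c8

Ancestors of c12: {c12, c3, c8}.
Ancestors of c11: {c11, c13, c2, c6, c7, c8, c9}.
Common ancestors: {c8}.
The only common ancestor is c8, so it is the merge base.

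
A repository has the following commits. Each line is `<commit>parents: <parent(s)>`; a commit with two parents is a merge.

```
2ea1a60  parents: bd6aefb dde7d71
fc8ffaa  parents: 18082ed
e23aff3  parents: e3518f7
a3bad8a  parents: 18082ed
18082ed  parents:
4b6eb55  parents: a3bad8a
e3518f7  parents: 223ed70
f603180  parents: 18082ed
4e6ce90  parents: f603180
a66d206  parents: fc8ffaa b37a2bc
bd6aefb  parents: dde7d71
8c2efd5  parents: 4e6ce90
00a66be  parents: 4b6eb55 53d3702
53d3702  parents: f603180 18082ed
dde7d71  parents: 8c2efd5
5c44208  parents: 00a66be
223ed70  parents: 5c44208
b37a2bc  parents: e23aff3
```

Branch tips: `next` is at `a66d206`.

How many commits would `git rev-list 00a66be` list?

6

Walking parent pointers from 00a66be: reachable set = {00a66be, 18082ed, 4b6eb55, 53d3702, a3bad8a, f603180}.
That is 6 commits.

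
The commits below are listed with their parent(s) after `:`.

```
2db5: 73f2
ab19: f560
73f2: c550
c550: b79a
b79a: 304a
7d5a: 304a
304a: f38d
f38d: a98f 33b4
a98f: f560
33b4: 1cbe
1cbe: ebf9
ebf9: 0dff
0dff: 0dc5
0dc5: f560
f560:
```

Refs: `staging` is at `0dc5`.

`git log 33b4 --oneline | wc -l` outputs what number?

6

Walking parent pointers from 33b4: reachable set = {0dc5, 0dff, 1cbe, 33b4, ebf9, f560}.
That is 6 commits.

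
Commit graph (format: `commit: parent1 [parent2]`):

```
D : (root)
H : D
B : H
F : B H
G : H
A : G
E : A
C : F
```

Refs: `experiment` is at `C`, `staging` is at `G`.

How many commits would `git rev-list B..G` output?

Reachable from G: {D, G, H}.
Reachable from B: {B, D, H}.
In G's history but not B's: {G} — 1 commit.

1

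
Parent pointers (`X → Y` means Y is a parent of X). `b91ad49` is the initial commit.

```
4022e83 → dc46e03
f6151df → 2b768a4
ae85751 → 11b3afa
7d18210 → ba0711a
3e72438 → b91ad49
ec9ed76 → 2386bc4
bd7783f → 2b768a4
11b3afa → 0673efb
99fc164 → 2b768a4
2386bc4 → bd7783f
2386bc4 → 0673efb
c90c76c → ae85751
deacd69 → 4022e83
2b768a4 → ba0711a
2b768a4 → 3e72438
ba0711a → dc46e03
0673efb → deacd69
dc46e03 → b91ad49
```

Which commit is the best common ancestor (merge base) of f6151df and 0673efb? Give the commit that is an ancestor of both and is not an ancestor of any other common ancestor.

Ancestors of f6151df: {2b768a4, 3e72438, b91ad49, ba0711a, dc46e03, f6151df}.
Ancestors of 0673efb: {0673efb, 4022e83, b91ad49, dc46e03, deacd69}.
Common ancestors: {b91ad49, dc46e03}.
Among these, dc46e03 is not an ancestor of any other common ancestor — it is the merge base.

dc46e03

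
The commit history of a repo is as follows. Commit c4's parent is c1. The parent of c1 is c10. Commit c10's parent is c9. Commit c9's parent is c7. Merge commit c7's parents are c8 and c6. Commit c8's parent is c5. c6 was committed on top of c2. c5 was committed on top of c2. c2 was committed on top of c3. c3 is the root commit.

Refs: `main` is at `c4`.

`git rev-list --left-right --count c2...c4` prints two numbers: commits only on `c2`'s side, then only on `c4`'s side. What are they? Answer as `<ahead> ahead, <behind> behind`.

Reachable from c2: {c2, c3}.
Reachable from c4: {c1, c10, c2, c3, c4, c5, c6, c7, c8, c9}.
Only in c2's history (ahead): {} — 0.
Only in c4's history (behind): {c1, c10, c4, c5, c6, c7, c8, c9} — 8.

0 ahead, 8 behind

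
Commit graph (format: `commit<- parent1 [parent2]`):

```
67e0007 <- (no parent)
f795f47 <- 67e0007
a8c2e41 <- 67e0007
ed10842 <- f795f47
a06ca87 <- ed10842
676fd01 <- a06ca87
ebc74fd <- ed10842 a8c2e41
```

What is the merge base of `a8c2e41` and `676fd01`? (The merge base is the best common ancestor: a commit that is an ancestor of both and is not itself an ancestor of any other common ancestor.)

67e0007

Ancestors of a8c2e41: {67e0007, a8c2e41}.
Ancestors of 676fd01: {676fd01, 67e0007, a06ca87, ed10842, f795f47}.
Common ancestors: {67e0007}.
The only common ancestor is 67e0007, so it is the merge base.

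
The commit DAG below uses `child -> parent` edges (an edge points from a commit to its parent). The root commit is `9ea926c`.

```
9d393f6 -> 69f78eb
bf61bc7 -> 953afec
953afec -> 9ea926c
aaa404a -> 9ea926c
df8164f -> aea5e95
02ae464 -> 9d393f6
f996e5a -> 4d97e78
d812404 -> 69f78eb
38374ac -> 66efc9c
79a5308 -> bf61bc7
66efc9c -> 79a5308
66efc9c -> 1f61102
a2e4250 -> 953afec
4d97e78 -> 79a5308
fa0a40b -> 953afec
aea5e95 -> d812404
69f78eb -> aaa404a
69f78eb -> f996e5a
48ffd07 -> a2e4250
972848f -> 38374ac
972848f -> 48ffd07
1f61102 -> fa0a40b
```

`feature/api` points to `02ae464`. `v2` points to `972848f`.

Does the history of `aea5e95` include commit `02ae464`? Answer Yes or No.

No

Ancestors of aea5e95: {4d97e78, 69f78eb, 79a5308, 953afec, 9ea926c, aaa404a, aea5e95, bf61bc7, d812404, f996e5a}.
02ae464 is not in that set, so it is not an ancestor of aea5e95.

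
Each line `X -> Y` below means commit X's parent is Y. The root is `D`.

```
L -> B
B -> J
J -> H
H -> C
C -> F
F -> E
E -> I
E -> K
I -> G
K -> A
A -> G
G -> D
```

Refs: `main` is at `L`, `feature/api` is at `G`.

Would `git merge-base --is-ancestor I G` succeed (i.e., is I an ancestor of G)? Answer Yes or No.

No

Ancestors of G: {D, G}.
I is not in that set, so it is not an ancestor of G.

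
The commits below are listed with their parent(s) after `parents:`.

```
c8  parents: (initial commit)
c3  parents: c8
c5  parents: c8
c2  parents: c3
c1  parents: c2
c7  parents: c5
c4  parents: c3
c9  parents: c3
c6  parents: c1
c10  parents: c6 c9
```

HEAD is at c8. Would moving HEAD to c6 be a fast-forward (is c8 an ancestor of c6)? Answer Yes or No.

Yes

A fast-forward from c8 to c6 is possible iff c8 is an ancestor of c6.
Ancestors of c6: {c1, c2, c3, c6, c8}.
c8 is among them, so fast-forward is possible.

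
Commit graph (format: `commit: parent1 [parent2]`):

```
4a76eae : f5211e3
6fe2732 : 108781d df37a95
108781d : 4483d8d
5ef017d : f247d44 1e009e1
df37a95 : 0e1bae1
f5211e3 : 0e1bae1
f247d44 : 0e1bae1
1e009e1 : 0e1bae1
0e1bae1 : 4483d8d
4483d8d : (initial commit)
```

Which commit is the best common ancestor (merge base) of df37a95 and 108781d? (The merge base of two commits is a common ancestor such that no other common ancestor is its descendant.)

Ancestors of df37a95: {0e1bae1, 4483d8d, df37a95}.
Ancestors of 108781d: {108781d, 4483d8d}.
Common ancestors: {4483d8d}.
The only common ancestor is 4483d8d, so it is the merge base.

4483d8d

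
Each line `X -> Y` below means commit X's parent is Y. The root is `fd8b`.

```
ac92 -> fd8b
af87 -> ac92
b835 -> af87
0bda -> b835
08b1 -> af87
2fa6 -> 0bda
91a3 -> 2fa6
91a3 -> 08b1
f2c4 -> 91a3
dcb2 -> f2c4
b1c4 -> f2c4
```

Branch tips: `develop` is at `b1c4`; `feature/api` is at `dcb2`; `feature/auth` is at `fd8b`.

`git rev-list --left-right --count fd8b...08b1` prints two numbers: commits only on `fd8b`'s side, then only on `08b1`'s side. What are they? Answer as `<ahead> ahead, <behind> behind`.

Reachable from fd8b: {fd8b}.
Reachable from 08b1: {08b1, ac92, af87, fd8b}.
Only in fd8b's history (ahead): {} — 0.
Only in 08b1's history (behind): {08b1, ac92, af87} — 3.

0 ahead, 3 behind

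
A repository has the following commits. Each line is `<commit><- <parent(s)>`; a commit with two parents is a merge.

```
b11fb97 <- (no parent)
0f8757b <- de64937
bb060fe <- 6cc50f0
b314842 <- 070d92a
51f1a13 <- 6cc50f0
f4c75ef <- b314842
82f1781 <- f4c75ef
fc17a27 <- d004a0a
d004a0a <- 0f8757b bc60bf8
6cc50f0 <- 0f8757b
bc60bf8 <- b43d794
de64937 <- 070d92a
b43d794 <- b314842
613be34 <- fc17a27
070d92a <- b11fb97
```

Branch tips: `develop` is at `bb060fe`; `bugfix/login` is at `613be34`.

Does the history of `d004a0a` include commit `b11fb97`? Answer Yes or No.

Yes

Ancestors of d004a0a (commits reachable by following parents): {070d92a, 0f8757b, b11fb97, b314842, b43d794, bc60bf8, d004a0a, de64937}.
b11fb97 is in that set, so it is an ancestor of d004a0a.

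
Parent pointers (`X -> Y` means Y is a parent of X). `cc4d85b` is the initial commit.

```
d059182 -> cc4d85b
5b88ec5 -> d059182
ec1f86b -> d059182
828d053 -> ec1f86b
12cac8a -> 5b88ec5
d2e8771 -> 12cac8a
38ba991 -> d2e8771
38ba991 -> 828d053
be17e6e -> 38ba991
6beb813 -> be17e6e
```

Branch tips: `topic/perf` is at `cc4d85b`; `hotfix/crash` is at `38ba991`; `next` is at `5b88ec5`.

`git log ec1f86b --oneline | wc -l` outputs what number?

Walking parent pointers from ec1f86b: reachable set = {cc4d85b, d059182, ec1f86b}.
That is 3 commits.

3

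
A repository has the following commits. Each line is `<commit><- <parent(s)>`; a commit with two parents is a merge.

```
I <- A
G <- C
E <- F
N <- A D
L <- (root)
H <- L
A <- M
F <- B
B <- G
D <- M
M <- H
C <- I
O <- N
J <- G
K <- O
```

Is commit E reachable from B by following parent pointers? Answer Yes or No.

Ancestors of B: {A, B, C, G, H, I, L, M}.
E is not in that set, so it is not an ancestor of B.

No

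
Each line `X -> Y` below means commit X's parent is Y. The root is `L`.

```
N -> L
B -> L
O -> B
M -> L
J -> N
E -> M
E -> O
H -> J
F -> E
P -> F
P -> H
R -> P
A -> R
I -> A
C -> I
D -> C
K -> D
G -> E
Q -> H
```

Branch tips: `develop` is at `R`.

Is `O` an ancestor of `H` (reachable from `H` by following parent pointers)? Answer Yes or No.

No

Ancestors of H: {H, J, L, N}.
O is not in that set, so it is not an ancestor of H.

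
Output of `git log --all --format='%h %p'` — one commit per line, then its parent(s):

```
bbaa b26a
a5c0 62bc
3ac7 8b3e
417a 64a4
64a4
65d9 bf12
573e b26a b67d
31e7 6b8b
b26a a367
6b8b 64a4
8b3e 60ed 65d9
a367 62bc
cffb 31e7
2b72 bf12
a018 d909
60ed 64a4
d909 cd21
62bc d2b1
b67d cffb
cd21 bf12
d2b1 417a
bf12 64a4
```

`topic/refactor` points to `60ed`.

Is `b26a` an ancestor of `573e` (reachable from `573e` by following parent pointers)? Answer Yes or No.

Ancestors of 573e (commits reachable by following parents): {31e7, 417a, 573e, 62bc, 64a4, 6b8b, a367, b26a, b67d, cffb, d2b1}.
b26a is in that set, so it is an ancestor of 573e.

Yes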